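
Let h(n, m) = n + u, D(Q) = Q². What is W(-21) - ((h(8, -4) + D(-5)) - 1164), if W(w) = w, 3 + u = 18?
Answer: 1095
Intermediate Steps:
u = 15 (u = -3 + 18 = 15)
h(n, m) = 15 + n (h(n, m) = n + 15 = 15 + n)
W(-21) - ((h(8, -4) + D(-5)) - 1164) = -21 - (((15 + 8) + (-5)²) - 1164) = -21 - ((23 + 25) - 1164) = -21 - (48 - 1164) = -21 - 1*(-1116) = -21 + 1116 = 1095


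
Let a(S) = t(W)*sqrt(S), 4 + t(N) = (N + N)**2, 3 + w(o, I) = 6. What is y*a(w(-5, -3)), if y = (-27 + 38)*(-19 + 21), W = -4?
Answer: 1320*sqrt(3) ≈ 2286.3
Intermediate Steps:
w(o, I) = 3 (w(o, I) = -3 + 6 = 3)
y = 22 (y = 11*2 = 22)
t(N) = -4 + 4*N**2 (t(N) = -4 + (N + N)**2 = -4 + (2*N)**2 = -4 + 4*N**2)
a(S) = 60*sqrt(S) (a(S) = (-4 + 4*(-4)**2)*sqrt(S) = (-4 + 4*16)*sqrt(S) = (-4 + 64)*sqrt(S) = 60*sqrt(S))
y*a(w(-5, -3)) = 22*(60*sqrt(3)) = 1320*sqrt(3)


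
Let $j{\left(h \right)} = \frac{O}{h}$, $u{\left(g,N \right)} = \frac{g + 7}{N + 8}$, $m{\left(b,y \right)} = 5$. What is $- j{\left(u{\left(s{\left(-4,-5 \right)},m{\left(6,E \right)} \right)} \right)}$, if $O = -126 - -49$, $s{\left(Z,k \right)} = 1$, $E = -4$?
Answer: $\frac{1001}{8} \approx 125.13$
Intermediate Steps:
$u{\left(g,N \right)} = \frac{7 + g}{8 + N}$
$O = -77$ ($O = -126 + 49 = -77$)
$j{\left(h \right)} = - \frac{77}{h}$
$- j{\left(u{\left(s{\left(-4,-5 \right)},m{\left(6,E \right)} \right)} \right)} = - \frac{-77}{\frac{1}{8 + 5} \left(7 + 1\right)} = - \frac{-77}{\frac{1}{13} \cdot 8} = - \frac{-77}{\frac{8}{13}} = - \frac{\left(-77\right) 13}{8} = \left(-1\right) \left(- \frac{1001}{8}\right) = \frac{1001}{8}$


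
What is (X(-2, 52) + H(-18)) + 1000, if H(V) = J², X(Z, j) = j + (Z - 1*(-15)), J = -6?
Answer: 1101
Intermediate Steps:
X(Z, j) = 15 + Z + j (X(Z, j) = j + (Z + 15) = j + (15 + Z) = 15 + Z + j)
H(V) = 36 (H(V) = (-6)² = 36)
(X(-2, 52) + H(-18)) + 1000 = ((15 - 2 + 52) + 36) + 1000 = (65 + 36) + 1000 = 101 + 1000 = 1101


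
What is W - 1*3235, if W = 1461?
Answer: -1774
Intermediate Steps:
W - 1*3235 = 1461 - 1*3235 = 1461 - 3235 = -1774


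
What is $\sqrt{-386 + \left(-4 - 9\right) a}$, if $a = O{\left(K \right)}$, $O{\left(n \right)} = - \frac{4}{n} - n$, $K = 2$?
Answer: $i \sqrt{334} \approx 18.276 i$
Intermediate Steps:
$O{\left(n \right)} = - n - \frac{4}{n}$
$a = -4$ ($a = \left(-1\right) 2 - \frac{4}{2} = -2 - 2 = -4$)
$\sqrt{-386 + \left(-4 - 9\right) a} = \sqrt{-386 + \left(-4 - 9\right) \left(-4\right)} = \sqrt{-386 - -52} = \sqrt{-386 + 52} = \sqrt{-334} = i \sqrt{334}$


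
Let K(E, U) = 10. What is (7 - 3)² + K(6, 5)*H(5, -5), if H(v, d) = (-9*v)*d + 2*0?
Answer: 2266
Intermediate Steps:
H(v, d) = -9*d*v (H(v, d) = -9*d*v + 0 = -9*d*v)
(7 - 3)² + K(6, 5)*H(5, -5) = (7 - 3)² + 10*(-9*(-5)*5) = 4² + 10*225 = 16 + 2250 = 2266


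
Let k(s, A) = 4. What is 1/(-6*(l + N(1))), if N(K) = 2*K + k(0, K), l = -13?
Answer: 1/42 ≈ 0.023810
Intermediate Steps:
N(K) = 4 + 2*K (N(K) = 2*K + 4 = 4 + 2*K)
1/(-6*(l + N(1))) = 1/(-6*(-13 + (4 + 2*1))) = 1/(-6*(-13 + (4 + 2))) = 1/(-6*(-13 + 6)) = 1/(-6*(-7)) = 1/42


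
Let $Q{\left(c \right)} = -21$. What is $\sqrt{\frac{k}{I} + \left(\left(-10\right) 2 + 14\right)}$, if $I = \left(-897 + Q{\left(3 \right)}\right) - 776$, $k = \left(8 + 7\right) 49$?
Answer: $\frac{3 i \sqrt{346}}{22} \approx 2.5365 i$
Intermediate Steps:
$k = 735$ ($k = 15 \cdot 49 = 735$)
$I = -1694$ ($I = \left(-897 - 21\right) - 776 = -918 - 776 = -1694$)
$\sqrt{\frac{k}{I} + \left(\left(-10\right) 2 + 14\right)} = \sqrt{\frac{735}{-1694} + \left(\left(-10\right) 2 + 14\right)} = \sqrt{735 \left(- \frac{1}{1694}\right) + \left(-20 + 14\right)} = \sqrt{- \frac{105}{242} - 6} = \sqrt{- \frac{1557}{242}} = \frac{3 i \sqrt{346}}{22}$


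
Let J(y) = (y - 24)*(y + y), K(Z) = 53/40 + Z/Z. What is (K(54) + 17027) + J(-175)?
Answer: 3467173/40 ≈ 86679.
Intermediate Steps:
K(Z) = 93/40 (K(Z) = 53*(1/40) + 1 = 53/40 + 1 = 93/40)
J(y) = 2*y*(-24 + y) (J(y) = (-24 + y)*(2*y) = 2*y*(-24 + y))
(K(54) + 17027) + J(-175) = (93/40 + 17027) + 2*(-175)*(-24 - 175) = 681173/40 + 2*(-175)*(-199) = 681173/40 + 69650 = 3467173/40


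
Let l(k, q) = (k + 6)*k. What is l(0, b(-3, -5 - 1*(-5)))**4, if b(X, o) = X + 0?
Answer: 0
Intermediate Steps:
b(X, o) = X
l(k, q) = k*(6 + k) (l(k, q) = (6 + k)*k = k*(6 + k))
l(0, b(-3, -5 - 1*(-5)))**4 = (0*(6 + 0))**4 = (0*6)**4 = 0**4 = 0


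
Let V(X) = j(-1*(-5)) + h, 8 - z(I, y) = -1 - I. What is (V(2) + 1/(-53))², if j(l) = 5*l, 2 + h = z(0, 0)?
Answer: 2873025/2809 ≈ 1022.8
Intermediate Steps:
z(I, y) = 9 + I (z(I, y) = 8 - (-1 - I) = 8 + (1 + I) = 9 + I)
h = 7 (h = -2 + (9 + 0) = -2 + 9 = 7)
V(X) = 32 (V(X) = 5*(-1*(-5)) + 7 = 5*5 + 7 = 25 + 7 = 32)
(V(2) + 1/(-53))² = (32 + 1/(-53))² = (32 - 1/53)² = (1695/53)² = 2873025/2809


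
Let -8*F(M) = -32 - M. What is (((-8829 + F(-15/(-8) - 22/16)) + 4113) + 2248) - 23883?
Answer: -421551/16 ≈ -26347.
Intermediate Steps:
F(M) = 4 + M/8 (F(M) = -(-32 - M)/8 = 4 + M/8)
(((-8829 + F(-15/(-8) - 22/16)) + 4113) + 2248) - 23883 = (((-8829 + (4 + (-15/(-8) - 22/16)/8)) + 4113) + 2248) - 23883 = (((-8829 + (4 + (-15*(-⅛) - 22*1/16)/8)) + 4113) + 2248) - 23883 = (((-8829 + (4 + (15/8 - 11/8)/8)) + 4113) + 2248) - 23883 = (((-8829 + (4 + (⅛)*(½))) + 4113) + 2248) - 23883 = (((-8829 + (4 + 1/16)) + 4113) + 2248) - 23883 = (((-8829 + 65/16) + 4113) + 2248) - 23883 = ((-141199/16 + 4113) + 2248) - 23883 = (-75391/16 + 2248) - 23883 = -39423/16 - 23883 = -421551/16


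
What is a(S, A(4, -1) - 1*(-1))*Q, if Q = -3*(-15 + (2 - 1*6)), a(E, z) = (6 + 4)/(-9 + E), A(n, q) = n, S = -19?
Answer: -285/14 ≈ -20.357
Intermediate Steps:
a(E, z) = 10/(-9 + E)
Q = 57 (Q = -3*(-15 + (2 - 6)) = -3*(-15 - 4) = -3*(-19) = 57)
a(S, A(4, -1) - 1*(-1))*Q = (10/(-9 - 19))*57 = (10/(-28))*57 = (10*(-1/28))*57 = -5/14*57 = -285/14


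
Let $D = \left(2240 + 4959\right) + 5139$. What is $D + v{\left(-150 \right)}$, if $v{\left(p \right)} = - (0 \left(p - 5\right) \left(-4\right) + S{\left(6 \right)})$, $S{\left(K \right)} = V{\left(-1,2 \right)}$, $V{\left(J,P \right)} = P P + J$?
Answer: $12335$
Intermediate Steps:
$V{\left(J,P \right)} = J + P^{2}$ ($V{\left(J,P \right)} = P^{2} + J = J + P^{2}$)
$S{\left(K \right)} = 3$ ($S{\left(K \right)} = -1 + 2^{2} = -1 + 4 = 3$)
$D = 12338$ ($D = 7199 + 5139 = 12338$)
$v{\left(p \right)} = -3$ ($v{\left(p \right)} = - (0 \left(p - 5\right) \left(-4\right) + 3) = - (0 \left(-5 + p\right) \left(-4\right) + 3) = - (0 \left(20 - 4 p\right) + 3) = - (0 + 3) = \left(-1\right) 3 = -3$)
$D + v{\left(-150 \right)} = 12338 - 3 = 12335$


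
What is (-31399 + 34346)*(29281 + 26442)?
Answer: 164215681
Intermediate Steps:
(-31399 + 34346)*(29281 + 26442) = 2947*55723 = 164215681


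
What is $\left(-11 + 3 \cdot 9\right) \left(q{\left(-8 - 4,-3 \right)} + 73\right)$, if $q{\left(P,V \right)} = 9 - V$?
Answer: $1360$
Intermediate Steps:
$\left(-11 + 3 \cdot 9\right) \left(q{\left(-8 - 4,-3 \right)} + 73\right) = \left(-11 + 3 \cdot 9\right) \left(\left(9 - -3\right) + 73\right) = \left(-11 + 27\right) \left(\left(9 + 3\right) + 73\right) = 16 \left(12 + 73\right) = 16 \cdot 85 = 1360$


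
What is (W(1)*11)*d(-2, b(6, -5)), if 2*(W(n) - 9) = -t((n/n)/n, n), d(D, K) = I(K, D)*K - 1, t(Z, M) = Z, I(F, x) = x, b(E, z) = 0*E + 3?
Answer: -1309/2 ≈ -654.50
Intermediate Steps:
b(E, z) = 3 (b(E, z) = 0 + 3 = 3)
d(D, K) = -1 + D*K (d(D, K) = D*K - 1 = -1 + D*K)
W(n) = 9 - 1/(2*n) (W(n) = 9 + (-n/n/n)/2 = 9 + (-1/n)/2 = 9 - 1/(2*n))
(W(1)*11)*d(-2, b(6, -5)) = ((9 - ½/1)*11)*(-1 - 2*3) = ((9 - ½*1)*11)*(-1 - 6) = ((9 - ½)*11)*(-7) = ((17/2)*11)*(-7) = (187/2)*(-7) = -1309/2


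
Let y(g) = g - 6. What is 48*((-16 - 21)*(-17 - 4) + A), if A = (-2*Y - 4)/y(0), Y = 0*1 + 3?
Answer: 37376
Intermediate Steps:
y(g) = -6 + g
Y = 3 (Y = 0 + 3 = 3)
A = 5/3 (A = (-2*3 - 4)/(-6 + 0) = (-6 - 4)/(-6) = -10*(-1/6) = 5/3 ≈ 1.6667)
48*((-16 - 21)*(-17 - 4) + A) = 48*((-16 - 21)*(-17 - 4) + 5/3) = 48*(-37*(-21) + 5/3) = 48*(777 + 5/3) = 48*(2336/3) = 37376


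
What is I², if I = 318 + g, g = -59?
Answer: 67081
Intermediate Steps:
I = 259 (I = 318 - 59 = 259)
I² = 259² = 67081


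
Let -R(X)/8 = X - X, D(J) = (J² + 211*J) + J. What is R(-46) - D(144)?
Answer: -51264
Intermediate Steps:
D(J) = J² + 212*J
R(X) = 0 (R(X) = -8*(X - X) = -8*0 = 0)
R(-46) - D(144) = 0 - 144*(212 + 144) = 0 - 144*356 = 0 - 1*51264 = 0 - 51264 = -51264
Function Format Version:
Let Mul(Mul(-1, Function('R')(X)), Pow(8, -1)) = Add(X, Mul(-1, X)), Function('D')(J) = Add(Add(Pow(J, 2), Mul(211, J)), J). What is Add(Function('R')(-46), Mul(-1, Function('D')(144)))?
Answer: -51264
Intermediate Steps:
Function('D')(J) = Add(Pow(J, 2), Mul(212, J))
Function('R')(X) = 0 (Function('R')(X) = Mul(-8, Add(X, Mul(-1, X))) = Mul(-8, 0) = 0)
Add(Function('R')(-46), Mul(-1, Function('D')(144))) = Add(0, Mul(-1, Mul(144, Add(212, 144)))) = Add(0, Mul(-1, Mul(144, 356))) = Add(0, Mul(-1, 51264)) = Add(0, -51264) = -51264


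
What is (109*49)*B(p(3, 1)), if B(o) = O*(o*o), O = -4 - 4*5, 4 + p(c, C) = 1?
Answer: -1153656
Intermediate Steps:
p(c, C) = -3 (p(c, C) = -4 + 1 = -3)
O = -24 (O = -4 - 20 = -24)
B(o) = -24*o² (B(o) = -24*o*o = -24*o²)
(109*49)*B(p(3, 1)) = (109*49)*(-24*(-3)²) = 5341*(-24*9) = 5341*(-216) = -1153656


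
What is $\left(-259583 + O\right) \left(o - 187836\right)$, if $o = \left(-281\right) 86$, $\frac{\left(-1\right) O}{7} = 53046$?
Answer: $133753121810$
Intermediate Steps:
$O = -371322$ ($O = \left(-7\right) 53046 = -371322$)
$o = -24166$
$\left(-259583 + O\right) \left(o - 187836\right) = \left(-259583 - 371322\right) \left(-24166 - 187836\right) = \left(-630905\right) \left(-212002\right) = 133753121810$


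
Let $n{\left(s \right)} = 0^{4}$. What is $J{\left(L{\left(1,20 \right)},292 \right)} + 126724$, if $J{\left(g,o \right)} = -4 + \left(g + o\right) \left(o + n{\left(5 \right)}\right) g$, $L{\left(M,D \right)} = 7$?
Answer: $737876$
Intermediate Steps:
$n{\left(s \right)} = 0$
$J{\left(g,o \right)} = -4 + g o \left(g + o\right)$ ($J{\left(g,o \right)} = -4 + \left(g + o\right) \left(o + 0\right) g = -4 + \left(g + o\right) o g = -4 + o \left(g + o\right) g = -4 + g o \left(g + o\right)$)
$J{\left(L{\left(1,20 \right)},292 \right)} + 126724 = \left(-4 + 7 \cdot 292^{2} + 292 \cdot 7^{2}\right) + 126724 = \left(-4 + 7 \cdot 85264 + 292 \cdot 49\right) + 126724 = \left(-4 + 596848 + 14308\right) + 126724 = 611152 + 126724 = 737876$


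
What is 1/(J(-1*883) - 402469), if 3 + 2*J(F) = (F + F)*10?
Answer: -2/822601 ≈ -2.4313e-6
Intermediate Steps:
J(F) = -3/2 + 10*F (J(F) = -3/2 + ((F + F)*10)/2 = -3/2 + ((2*F)*10)/2 = -3/2 + (20*F)/2 = -3/2 + 10*F)
1/(J(-1*883) - 402469) = 1/((-3/2 + 10*(-1*883)) - 402469) = 1/((-3/2 + 10*(-883)) - 402469) = 1/((-3/2 - 8830) - 402469) = 1/(-17663/2 - 402469) = 1/(-822601/2) = -2/822601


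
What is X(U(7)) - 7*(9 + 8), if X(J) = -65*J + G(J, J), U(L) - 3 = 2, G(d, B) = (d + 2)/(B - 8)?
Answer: -1339/3 ≈ -446.33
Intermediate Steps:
G(d, B) = (2 + d)/(-8 + B)
U(L) = 5 (U(L) = 3 + 2 = 5)
X(J) = -65*J + (2 + J)/(-8 + J)
X(U(7)) - 7*(9 + 8) = (2 + 5 - 65*5*(-8 + 5))/(-8 + 5) - 7*(9 + 8) = (2 + 5 - 65*5*(-3))/(-3) - 7*17 = -(2 + 5 + 975)/3 - 119 = -⅓*982 - 119 = -982/3 - 119 = -1339/3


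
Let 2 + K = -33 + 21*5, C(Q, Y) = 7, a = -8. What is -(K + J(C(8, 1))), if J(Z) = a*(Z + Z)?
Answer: 42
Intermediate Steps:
K = 70 (K = -2 + (-33 + 21*5) = -2 + (-33 + 105) = -2 + 72 = 70)
J(Z) = -16*Z (J(Z) = -8*(Z + Z) = -16*Z)
-(K + J(C(8, 1))) = -(70 - 16*7) = -(70 - 112) = -1*(-42) = 42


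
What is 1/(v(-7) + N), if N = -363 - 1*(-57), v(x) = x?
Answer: -1/313 ≈ -0.0031949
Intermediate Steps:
N = -306 (N = -363 + 57 = -306)
1/(v(-7) + N) = 1/(-7 - 306) = 1/(-313) = -1/313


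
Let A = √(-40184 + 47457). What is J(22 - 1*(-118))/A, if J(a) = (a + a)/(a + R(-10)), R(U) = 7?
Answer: 40*√7273/152733 ≈ 0.022335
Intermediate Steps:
J(a) = 2*a/(7 + a) (J(a) = (a + a)/(a + 7) = (2*a)/(7 + a) = 2*a/(7 + a))
A = √7273 ≈ 85.282
J(22 - 1*(-118))/A = (2*(22 - 1*(-118))/(7 + (22 - 1*(-118))))/(√7273) = (2*(22 + 118)/(7 + (22 + 118)))*(√7273/7273) = (2*140/(7 + 140))*(√7273/7273) = (2*140/147)*(√7273/7273) = (2*140*(1/147))*(√7273/7273) = 40*(√7273/7273)/21 = 40*√7273/152733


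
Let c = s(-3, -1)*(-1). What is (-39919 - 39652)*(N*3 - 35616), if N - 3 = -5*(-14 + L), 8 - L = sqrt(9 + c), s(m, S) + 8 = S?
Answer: 2826123207 - 3580695*sqrt(2) ≈ 2.8211e+9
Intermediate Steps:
s(m, S) = -8 + S
c = 9 (c = (-8 - 1)*(-1) = -9*(-1) = 9)
L = 8 - 3*sqrt(2) (L = 8 - sqrt(9 + 9) = 8 - sqrt(18) = 8 - 3*sqrt(2) ≈ 3.7574)
N = 33 + 15*sqrt(2) (N = 3 - 5*(-14 + (8 - 3*sqrt(2))) = 3 - 5*(-6 - 3*sqrt(2)) = 3 + (30 + 15*sqrt(2)) = 33 + 15*sqrt(2) ≈ 54.213)
(-39919 - 39652)*(N*3 - 35616) = (-39919 - 39652)*((33 + 15*sqrt(2))*3 - 35616) = -79571*((99 + 45*sqrt(2)) - 35616) = -79571*(-35517 + 45*sqrt(2)) = 2826123207 - 3580695*sqrt(2)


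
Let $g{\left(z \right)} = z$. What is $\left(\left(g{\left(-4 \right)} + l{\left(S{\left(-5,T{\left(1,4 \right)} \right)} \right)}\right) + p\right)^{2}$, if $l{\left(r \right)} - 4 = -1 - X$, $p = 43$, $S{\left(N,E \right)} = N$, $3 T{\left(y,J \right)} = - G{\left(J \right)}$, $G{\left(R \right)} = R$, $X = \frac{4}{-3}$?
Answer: $\frac{16900}{9} \approx 1877.8$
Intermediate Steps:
$X = - \frac{4}{3}$ ($X = 4 \left(- \frac{1}{3}\right) = - \frac{4}{3} \approx -1.3333$)
$T{\left(y,J \right)} = - \frac{J}{3}$ ($T{\left(y,J \right)} = \frac{\left(-1\right) J}{3} = - \frac{J}{3}$)
$l{\left(r \right)} = \frac{13}{3}$ ($l{\left(r \right)} = 4 - - \frac{1}{3} = 4 + \left(-1 + \frac{4}{3}\right) = 4 + \frac{1}{3} = \frac{13}{3}$)
$\left(\left(g{\left(-4 \right)} + l{\left(S{\left(-5,T{\left(1,4 \right)} \right)} \right)}\right) + p\right)^{2} = \left(\left(-4 + \frac{13}{3}\right) + 43\right)^{2} = \left(\frac{1}{3} + 43\right)^{2} = \left(\frac{130}{3}\right)^{2} = \frac{16900}{9}$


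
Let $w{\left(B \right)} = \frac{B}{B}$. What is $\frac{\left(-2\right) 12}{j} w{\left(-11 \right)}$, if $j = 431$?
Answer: $- \frac{24}{431} \approx -0.055684$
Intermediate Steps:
$w{\left(B \right)} = 1$
$\frac{\left(-2\right) 12}{j} w{\left(-11 \right)} = \frac{\left(-2\right) 12}{431} \cdot 1 = \left(-24\right) \frac{1}{431} \cdot 1 = \left(- \frac{24}{431}\right) 1 = - \frac{24}{431}$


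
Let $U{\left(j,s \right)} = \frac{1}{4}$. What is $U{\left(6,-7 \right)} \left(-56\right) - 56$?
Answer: $-70$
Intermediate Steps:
$U{\left(j,s \right)} = \frac{1}{4}$
$U{\left(6,-7 \right)} \left(-56\right) - 56 = \frac{1}{4} \left(-56\right) - 56 = -14 - 56 = -70$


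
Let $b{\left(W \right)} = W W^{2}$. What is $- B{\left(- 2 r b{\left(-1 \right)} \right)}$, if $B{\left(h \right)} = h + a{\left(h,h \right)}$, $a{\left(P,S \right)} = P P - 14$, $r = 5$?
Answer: $-96$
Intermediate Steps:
$b{\left(W \right)} = W^{3}$
$a{\left(P,S \right)} = -14 + P^{2}$ ($a{\left(P,S \right)} = P^{2} - 14 = -14 + P^{2}$)
$B{\left(h \right)} = -14 + h + h^{2}$ ($B{\left(h \right)} = h + \left(-14 + h^{2}\right) = -14 + h + h^{2}$)
$- B{\left(- 2 r b{\left(-1 \right)} \right)} = - (-14 + \left(-2\right) 5 \left(-1\right)^{3} + \left(\left(-2\right) 5 \left(-1\right)^{3}\right)^{2}) = - (-14 - -10 + \left(\left(-10\right) \left(-1\right)\right)^{2}) = - (-14 + 10 + 10^{2}) = - (-14 + 10 + 100) = \left(-1\right) 96 = -96$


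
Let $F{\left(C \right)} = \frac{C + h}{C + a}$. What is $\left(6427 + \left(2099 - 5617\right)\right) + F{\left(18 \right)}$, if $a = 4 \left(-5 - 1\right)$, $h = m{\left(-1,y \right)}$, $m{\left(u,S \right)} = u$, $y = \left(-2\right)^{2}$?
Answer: $\frac{17437}{6} \approx 2906.2$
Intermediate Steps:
$y = 4$
$h = -1$
$a = -24$ ($a = 4 \left(-6\right) = -24$)
$F{\left(C \right)} = \frac{-1 + C}{-24 + C}$ ($F{\left(C \right)} = \frac{C - 1}{C - 24} = \frac{-1 + C}{-24 + C}$)
$\left(6427 + \left(2099 - 5617\right)\right) + F{\left(18 \right)} = \left(6427 + \left(2099 - 5617\right)\right) + \frac{-1 + 18}{-24 + 18} = \left(6427 - 3518\right) + \frac{1}{-6} \cdot 17 = 2909 - \frac{17}{6} = \frac{17437}{6}$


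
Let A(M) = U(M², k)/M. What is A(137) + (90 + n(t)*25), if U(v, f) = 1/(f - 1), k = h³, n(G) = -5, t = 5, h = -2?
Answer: -43156/1233 ≈ -35.001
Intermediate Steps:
k = -8 (k = (-2)³ = -8)
U(v, f) = 1/(-1 + f)
A(M) = -1/(9*M) (A(M) = 1/((-1 - 8)*M) = 1/((-9)*M) = -1/(9*M))
A(137) + (90 + n(t)*25) = -⅑/137 + (90 - 5*25) = -⅑*1/137 + (90 - 125) = -1/1233 - 35 = -43156/1233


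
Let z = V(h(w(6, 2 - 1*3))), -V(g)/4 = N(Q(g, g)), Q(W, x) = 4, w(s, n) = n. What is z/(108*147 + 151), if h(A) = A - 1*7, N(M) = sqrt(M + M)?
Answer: -8*sqrt(2)/16027 ≈ -0.00070592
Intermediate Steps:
N(M) = sqrt(2)*sqrt(M) (N(M) = sqrt(2*M) = sqrt(2)*sqrt(M))
h(A) = -7 + A (h(A) = A - 7 = -7 + A)
V(g) = -8*sqrt(2) (V(g) = -4*sqrt(2)*sqrt(4) = -4*sqrt(2)*2 = -8*sqrt(2))
z = -8*sqrt(2) ≈ -11.314
z/(108*147 + 151) = (-8*sqrt(2))/(108*147 + 151) = (-8*sqrt(2))/(15876 + 151) = -8*sqrt(2)/16027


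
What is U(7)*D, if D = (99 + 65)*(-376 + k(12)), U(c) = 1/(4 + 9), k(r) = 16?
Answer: -59040/13 ≈ -4541.5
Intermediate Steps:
U(c) = 1/13
D = -59040 (D = (99 + 65)*(-376 + 16) = 164*(-360) = -59040)
U(7)*D = (1/13)*(-59040) = -59040/13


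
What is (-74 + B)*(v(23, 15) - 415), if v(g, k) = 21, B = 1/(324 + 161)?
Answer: 14140266/485 ≈ 29155.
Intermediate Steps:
B = 1/485 ≈ 0.0020619
(-74 + B)*(v(23, 15) - 415) = (-74 + 1/485)*(21 - 415) = -35889/485*(-394) = 14140266/485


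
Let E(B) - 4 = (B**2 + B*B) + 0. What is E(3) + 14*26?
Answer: 386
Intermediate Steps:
E(B) = 4 + 2*B**2 (E(B) = 4 + ((B**2 + B*B) + 0) = 4 + ((B**2 + B**2) + 0) = 4 + (2*B**2 + 0) = 4 + 2*B**2)
E(3) + 14*26 = (4 + 2*3**2) + 14*26 = (4 + 2*9) + 364 = (4 + 18) + 364 = 22 + 364 = 386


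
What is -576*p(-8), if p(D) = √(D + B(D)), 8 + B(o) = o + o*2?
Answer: -1152*I*√10 ≈ -3642.9*I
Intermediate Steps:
B(o) = -8 + 3*o (B(o) = -8 + (o + o*2) = -8 + (o + 2*o) = -8 + 3*o)
p(D) = √(-8 + 4*D) (p(D) = √(D + (-8 + 3*D)) = √(-8 + 4*D))
-576*p(-8) = -1152*√(-2 - 8) = -1152*√(-10) = -1152*I*√10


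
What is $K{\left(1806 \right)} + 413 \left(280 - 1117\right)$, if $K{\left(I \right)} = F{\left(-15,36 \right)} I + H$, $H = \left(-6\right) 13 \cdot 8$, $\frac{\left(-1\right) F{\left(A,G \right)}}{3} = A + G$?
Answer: $-460083$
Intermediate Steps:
$F{\left(A,G \right)} = - 3 A - 3 G$ ($F{\left(A,G \right)} = - 3 \left(A + G\right) = - 3 A - 3 G$)
$H = -624$ ($H = \left(-78\right) 8 = -624$)
$K{\left(I \right)} = -624 - 63 I$ ($K{\left(I \right)} = \left(\left(-3\right) \left(-15\right) - 108\right) I - 624 = \left(45 - 108\right) I - 624 = - 63 I - 624 = -624 - 63 I$)
$K{\left(1806 \right)} + 413 \left(280 - 1117\right) = \left(-624 - 113778\right) + 413 \left(280 - 1117\right) = \left(-624 - 113778\right) + 413 \left(-837\right) = -114402 - 345681 = -460083$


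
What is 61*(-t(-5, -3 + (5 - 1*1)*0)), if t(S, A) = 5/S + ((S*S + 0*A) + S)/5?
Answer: -183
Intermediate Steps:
t(S, A) = 5/S + S/5 + S²/5 (t(S, A) = 5/S + ((S² + 0) + S)*(⅕) = 5/S + (S² + S)*(⅕) = 5/S + (S + S²)*(⅕) = 5/S + (S/5 + S²/5) = 5/S + S/5 + S²/5)
61*(-t(-5, -3 + (5 - 1*1)*0)) = 61*(-(25 + (-5)²*(1 - 5))/(5*(-5))) = 61*(-(-1)*(25 + 25*(-4))/(5*5)) = 61*(-(-1)*(25 - 100)/(5*5)) = 61*(-(-1)*(-75)/(5*5)) = 61*(-1*3) = 61*(-3) = -183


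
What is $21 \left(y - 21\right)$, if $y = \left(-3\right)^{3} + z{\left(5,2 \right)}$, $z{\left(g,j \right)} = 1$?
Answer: $-987$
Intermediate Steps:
$y = -26$ ($y = \left(-3\right)^{3} + 1 = -27 + 1 = -26$)
$21 \left(y - 21\right) = 21 \left(-26 - 21\right) = 21 \left(-47\right) = -987$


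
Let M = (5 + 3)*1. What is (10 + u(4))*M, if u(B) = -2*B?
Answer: 16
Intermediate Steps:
M = 8 (M = 8*1 = 8)
(10 + u(4))*M = (10 - 2*4)*8 = (10 - 8)*8 = 2*8 = 16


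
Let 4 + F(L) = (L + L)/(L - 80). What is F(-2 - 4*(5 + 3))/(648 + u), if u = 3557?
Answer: -194/239685 ≈ -0.00080940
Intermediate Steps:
F(L) = -4 + 2*L/(-80 + L) (F(L) = -4 + (L + L)/(L - 80) = -4 + (2*L)/(-80 + L) = -4 + 2*L/(-80 + L))
F(-2 - 4*(5 + 3))/(648 + u) = (2*(160 - (-2 - 4*(5 + 3)))/(-80 + (-2 - 4*(5 + 3))))/(648 + 3557) = (2*(160 - (-2 - 4*8))/(-80 + (-2 - 4*8)))/4205 = (2*(160 - (-2 - 4*8))/(-80 + (-2 - 4*8)))*(1/4205) = (2*(160 - (-2 - 32))/(-80 + (-2 - 32)))*(1/4205) = (2*(160 - 1*(-34))/(-80 - 34))*(1/4205) = (2*(160 + 34)/(-114))*(1/4205) = (2*(-1/114)*194)*(1/4205) = -194/57*1/4205 = -194/239685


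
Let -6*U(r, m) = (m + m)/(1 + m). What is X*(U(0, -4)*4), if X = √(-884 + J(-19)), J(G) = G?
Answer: -16*I*√903/9 ≈ -53.422*I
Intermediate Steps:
U(r, m) = -m/(3*(1 + m)) (U(r, m) = -(m + m)/(6*(1 + m)) = -2*m/(6*(1 + m)) = -m/(3*(1 + m)))
X = I*√903 (X = √(-884 - 19) = √(-903) = I*√903 ≈ 30.05*I)
X*(U(0, -4)*4) = (I*√903)*(-1*(-4)/(3 + 3*(-4))*4) = (I*√903)*(-1*(-4)/(3 - 12)*4) = (I*√903)*(-1*(-4)/(-9)*4) = (I*√903)*(-1*(-4)*(-⅑)*4) = (I*√903)*(-4/9*4) = (I*√903)*(-16/9) = -16*I*√903/9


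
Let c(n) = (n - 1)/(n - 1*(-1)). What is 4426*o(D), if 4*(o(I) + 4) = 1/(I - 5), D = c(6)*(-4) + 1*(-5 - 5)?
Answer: -4441491/250 ≈ -17766.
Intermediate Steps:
c(n) = (-1 + n)/(1 + n) (c(n) = (-1 + n)/(n + 1) = (-1 + n)/(1 + n))
D = -90/7 (D = ((-1 + 6)/(1 + 6))*(-4) + 1*(-5 - 5) = (5/7)*(-4) + 1*(-10) = ((1/7)*5)*(-4) - 10 = (5/7)*(-4) - 10 = -20/7 - 10 = -90/7 ≈ -12.857)
o(I) = -4 + 1/(4*(-5 + I)) (o(I) = -4 + 1/(4*(I - 5)) = -4 + 1/(4*(-5 + I)))
4426*o(D) = 4426*((81 - 16*(-90/7))/(4*(-5 - 90/7))) = 4426*((81 + 1440/7)/(4*(-125/7))) = 4426*((1/4)*(-7/125)*(2007/7)) = 4426*(-2007/500) = -4441491/250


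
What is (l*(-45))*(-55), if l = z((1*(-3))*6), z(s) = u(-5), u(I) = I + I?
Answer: -24750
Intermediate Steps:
u(I) = 2*I
z(s) = -10 (z(s) = 2*(-5) = -10)
l = -10
(l*(-45))*(-55) = -10*(-45)*(-55) = 450*(-55) = -24750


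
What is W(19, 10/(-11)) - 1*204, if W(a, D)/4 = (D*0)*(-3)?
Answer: -204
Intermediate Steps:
W(a, D) = 0 (W(a, D) = 4*((D*0)*(-3)) = 4*(0*(-3)) = 4*0 = 0)
W(19, 10/(-11)) - 1*204 = 0 - 1*204 = 0 - 204 = -204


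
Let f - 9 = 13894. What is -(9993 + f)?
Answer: -23896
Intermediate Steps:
f = 13903 (f = 9 + 13894 = 13903)
-(9993 + f) = -(9993 + 13903) = -1*23896 = -23896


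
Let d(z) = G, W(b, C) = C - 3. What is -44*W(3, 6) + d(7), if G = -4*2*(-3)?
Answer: -108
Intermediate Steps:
G = 24 (G = -8*(-3) = 24)
W(b, C) = -3 + C
d(z) = 24
-44*W(3, 6) + d(7) = -44*(-3 + 6) + 24 = -44*3 + 24 = -132 + 24 = -108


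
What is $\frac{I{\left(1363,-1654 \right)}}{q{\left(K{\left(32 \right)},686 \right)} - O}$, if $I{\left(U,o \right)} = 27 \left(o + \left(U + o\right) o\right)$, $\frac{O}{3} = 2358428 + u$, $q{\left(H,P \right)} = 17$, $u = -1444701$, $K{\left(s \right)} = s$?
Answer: $- \frac{3237705}{685291} \approx -4.7246$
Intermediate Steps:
$O = 2741181$ ($O = 3 \left(2358428 - 1444701\right) = 3 \cdot 913727 = 2741181$)
$I{\left(U,o \right)} = 27 o + 27 o \left(U + o\right)$ ($I{\left(U,o \right)} = 27 \left(o + o \left(U + o\right)\right) = 27 o + 27 o \left(U + o\right)$)
$\frac{I{\left(1363,-1654 \right)}}{q{\left(K{\left(32 \right)},686 \right)} - O} = \frac{27 \left(-1654\right) \left(1 + 1363 - 1654\right)}{17 - 2741181} = \frac{27 \left(-1654\right) \left(-290\right)}{17 - 2741181} = \frac{12950820}{-2741164} = 12950820 \left(- \frac{1}{2741164}\right) = - \frac{3237705}{685291}$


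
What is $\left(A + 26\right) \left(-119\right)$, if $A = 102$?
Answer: $-15232$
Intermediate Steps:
$\left(A + 26\right) \left(-119\right) = \left(102 + 26\right) \left(-119\right) = 128 \left(-119\right) = -15232$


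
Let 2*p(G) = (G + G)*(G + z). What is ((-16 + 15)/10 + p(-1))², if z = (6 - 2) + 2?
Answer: 2601/100 ≈ 26.010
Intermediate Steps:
z = 6 (z = 4 + 2 = 6)
p(G) = G*(6 + G) (p(G) = ((G + G)*(G + 6))/2 = ((2*G)*(6 + G))/2 = (2*G*(6 + G))/2 = G*(6 + G))
((-16 + 15)/10 + p(-1))² = ((-16 + 15)/10 - (6 - 1))² = (-1*⅒ - 1*5)² = (-⅒ - 5)² = (-51/10)² = 2601/100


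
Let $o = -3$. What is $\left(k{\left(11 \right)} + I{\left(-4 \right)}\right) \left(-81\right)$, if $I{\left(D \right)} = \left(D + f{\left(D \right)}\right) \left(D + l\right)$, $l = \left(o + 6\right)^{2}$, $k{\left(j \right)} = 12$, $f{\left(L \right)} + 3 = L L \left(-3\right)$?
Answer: $21303$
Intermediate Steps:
$f{\left(L \right)} = -3 - 3 L^{2}$ ($f{\left(L \right)} = -3 + L L \left(-3\right) = -3 + L^{2} \left(-3\right) = -3 - 3 L^{2}$)
$l = 9$ ($l = \left(-3 + 6\right)^{2} = 3^{2} = 9$)
$I{\left(D \right)} = \left(9 + D\right) \left(-3 + D - 3 D^{2}\right)$ ($I{\left(D \right)} = \left(D - \left(3 + 3 D^{2}\right)\right) \left(D + 9\right) = \left(-3 + D - 3 D^{2}\right) \left(9 + D\right) = \left(9 + D\right) \left(-3 + D - 3 D^{2}\right)$)
$\left(k{\left(11 \right)} + I{\left(-4 \right)}\right) \left(-81\right) = \left(12 - \left(51 - 192 + 416\right)\right) \left(-81\right) = \left(12 - 275\right) \left(-81\right) = \left(-263\right) \left(-81\right) = 21303$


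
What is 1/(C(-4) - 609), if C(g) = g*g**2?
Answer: -1/673 ≈ -0.0014859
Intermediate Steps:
C(g) = g**3
1/(C(-4) - 609) = 1/((-4)**3 - 609) = 1/(-64 - 609) = 1/(-673) = -1/673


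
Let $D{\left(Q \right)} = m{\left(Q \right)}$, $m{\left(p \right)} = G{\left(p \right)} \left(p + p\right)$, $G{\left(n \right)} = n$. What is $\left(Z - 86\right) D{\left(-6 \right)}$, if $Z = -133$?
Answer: $-15768$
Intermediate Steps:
$m{\left(p \right)} = 2 p^{2}$ ($m{\left(p \right)} = p \left(p + p\right) = p 2 p = 2 p^{2}$)
$D{\left(Q \right)} = 2 Q^{2}$
$\left(Z - 86\right) D{\left(-6 \right)} = \left(-133 - 86\right) 2 \left(-6\right)^{2} = - 219 \cdot 2 \cdot 36 = \left(-219\right) 72 = -15768$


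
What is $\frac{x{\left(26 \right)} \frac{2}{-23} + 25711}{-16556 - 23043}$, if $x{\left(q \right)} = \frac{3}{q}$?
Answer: $- \frac{7687586}{11840101} \approx -0.64928$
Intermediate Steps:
$\frac{x{\left(26 \right)} \frac{2}{-23} + 25711}{-16556 - 23043} = \frac{\frac{3}{26} \frac{2}{-23} + 25711}{-16556 - 23043} = \frac{3 \cdot \frac{1}{26} \cdot 2 \left(- \frac{1}{23}\right) + 25711}{-39599} = \left(\frac{3}{26} \left(- \frac{2}{23}\right) + 25711\right) \left(- \frac{1}{39599}\right) = \left(- \frac{3}{299} + 25711\right) \left(- \frac{1}{39599}\right) = \frac{7687586}{299} \left(- \frac{1}{39599}\right) = - \frac{7687586}{11840101}$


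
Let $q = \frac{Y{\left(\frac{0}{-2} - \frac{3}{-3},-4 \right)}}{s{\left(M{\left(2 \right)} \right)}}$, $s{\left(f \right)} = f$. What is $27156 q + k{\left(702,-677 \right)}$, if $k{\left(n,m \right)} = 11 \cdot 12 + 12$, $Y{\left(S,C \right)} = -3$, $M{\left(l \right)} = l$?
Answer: $-40590$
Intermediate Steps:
$k{\left(n,m \right)} = 144$ ($k{\left(n,m \right)} = 132 + 12 = 144$)
$q = - \frac{3}{2} \approx -1.5$
$27156 q + k{\left(702,-677 \right)} = 27156 \left(- \frac{3}{2}\right) + 144 = -40734 + 144 = -40590$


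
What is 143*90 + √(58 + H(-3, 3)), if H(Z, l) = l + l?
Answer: 12878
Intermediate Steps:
H(Z, l) = 2*l
143*90 + √(58 + H(-3, 3)) = 143*90 + √(58 + 2*3) = 12870 + √(58 + 6) = 12870 + √64 = 12870 + 8 = 12878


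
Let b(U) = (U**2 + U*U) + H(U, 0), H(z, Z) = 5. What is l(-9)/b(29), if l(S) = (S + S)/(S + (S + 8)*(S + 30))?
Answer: 3/8435 ≈ 0.00035566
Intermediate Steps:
l(S) = 2*S/(S + (8 + S)*(30 + S)) (l(S) = (2*S)/(S + (8 + S)*(30 + S)) = 2*S/(S + (8 + S)*(30 + S)))
b(U) = 5 + 2*U**2 (b(U) = (U**2 + U*U) + 5 = (U**2 + U**2) + 5 = 2*U**2 + 5 = 5 + 2*U**2)
l(-9)/b(29) = (2*(-9)/(240 + (-9)**2 + 39*(-9)))/(5 + 2*29**2) = (2*(-9)/(240 + 81 - 351))/(5 + 2*841) = (2*(-9)/(-30))/(5 + 1682) = (2*(-9)*(-1/30))/1687 = (3/5)*(1/1687) = 3/8435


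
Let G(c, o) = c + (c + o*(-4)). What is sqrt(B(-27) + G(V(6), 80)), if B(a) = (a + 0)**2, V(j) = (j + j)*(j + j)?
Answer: sqrt(697) ≈ 26.401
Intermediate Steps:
V(j) = 4*j**2 (V(j) = (2*j)*(2*j) = 4*j**2)
G(c, o) = -4*o + 2*c (G(c, o) = c + (c - 4*o) = -4*o + 2*c)
B(a) = a**2
sqrt(B(-27) + G(V(6), 80)) = sqrt((-27)**2 + (-4*80 + 2*(4*6**2))) = sqrt(729 + (-320 + 2*(4*36))) = sqrt(729 + (-320 + 2*144)) = sqrt(729 + (-320 + 288)) = sqrt(729 - 32) = sqrt(697)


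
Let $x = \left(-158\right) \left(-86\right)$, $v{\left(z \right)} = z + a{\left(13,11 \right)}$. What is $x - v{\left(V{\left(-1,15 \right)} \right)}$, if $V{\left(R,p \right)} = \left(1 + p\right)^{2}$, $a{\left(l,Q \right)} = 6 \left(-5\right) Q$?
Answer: $13662$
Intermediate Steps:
$a{\left(l,Q \right)} = - 30 Q$
$v{\left(z \right)} = -330 + z$ ($v{\left(z \right)} = z - 330 = -330 + z$)
$x = 13588$
$x - v{\left(V{\left(-1,15 \right)} \right)} = 13588 - \left(-330 + \left(1 + 15\right)^{2}\right) = 13588 - \left(-330 + 16^{2}\right) = 13588 - \left(-330 + 256\right) = 13588 - -74 = 13588 + 74 = 13662$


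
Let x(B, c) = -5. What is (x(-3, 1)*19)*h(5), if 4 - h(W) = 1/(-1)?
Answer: -475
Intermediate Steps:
h(W) = 5 (h(W) = 4 - 1/(-1) = 4 - 1*(-1) = 4 + 1 = 5)
(x(-3, 1)*19)*h(5) = -5*19*5 = -95*5 = -475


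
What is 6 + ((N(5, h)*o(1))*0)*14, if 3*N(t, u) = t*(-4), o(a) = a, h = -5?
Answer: 6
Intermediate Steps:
N(t, u) = -4*t/3 (N(t, u) = (t*(-4))/3 = (-4*t)/3 = -4*t/3)
6 + ((N(5, h)*o(1))*0)*14 = 6 + ((-4/3*5*1)*0)*14 = 6 + (-20/3*1*0)*14 = 6 - 20/3*0*14 = 6 + 0*14 = 6 + 0 = 6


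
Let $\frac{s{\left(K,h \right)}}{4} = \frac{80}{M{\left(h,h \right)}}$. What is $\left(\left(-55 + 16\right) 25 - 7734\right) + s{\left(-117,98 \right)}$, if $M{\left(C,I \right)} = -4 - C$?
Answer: $- \frac{444319}{51} \approx -8712.1$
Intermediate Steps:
$s{\left(K,h \right)} = \frac{320}{-4 - h}$ ($s{\left(K,h \right)} = 4 \frac{80}{-4 - h} = \frac{320}{-4 - h}$)
$\left(\left(-55 + 16\right) 25 - 7734\right) + s{\left(-117,98 \right)} = \left(\left(-55 + 16\right) 25 - 7734\right) - \frac{320}{4 + 98} = \left(\left(-39\right) 25 - 7734\right) - \frac{320}{102} = \left(-975 - 7734\right) - \frac{160}{51} = -8709 - \frac{160}{51} = - \frac{444319}{51}$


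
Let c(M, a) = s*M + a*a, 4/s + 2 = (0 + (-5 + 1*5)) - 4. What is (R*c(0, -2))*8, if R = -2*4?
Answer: -256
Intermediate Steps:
s = -⅔ (s = 4/(-2 + ((0 + (-5 + 1*5)) - 4)) = 4/(-2 + ((0 + (-5 + 5)) - 4)) = 4/(-2 + ((0 + 0) - 4)) = 4/(-2 + (0 - 4)) = 4/(-2 - 4) = 4/(-6) = 4*(-⅙) = -⅔ ≈ -0.66667)
c(M, a) = a² - 2*M/3 (c(M, a) = -2*M/3 + a*a = -2*M/3 + a² = a² - 2*M/3)
R = -8 (R = -1*8 = -8)
(R*c(0, -2))*8 = -8*((-2)² - ⅔*0)*8 = -8*(4 + 0)*8 = -8*4*8 = -32*8 = -256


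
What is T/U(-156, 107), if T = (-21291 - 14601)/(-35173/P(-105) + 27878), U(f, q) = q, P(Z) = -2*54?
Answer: -3876336/325921679 ≈ -0.011893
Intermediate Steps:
P(Z) = -108
T = -3876336/3045997 (T = (-21291 - 14601)/(-35173/(-108) + 27878) = -35892/(-35173*(-1/108) + 27878) = -35892/(35173/108 + 27878) = -35892/3045997/108 = -35892*108/3045997 = -3876336/3045997 ≈ -1.2726)
T/U(-156, 107) = -3876336/3045997/107 = -3876336/3045997*1/107 = -3876336/325921679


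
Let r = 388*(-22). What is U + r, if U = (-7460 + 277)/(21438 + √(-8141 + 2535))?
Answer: -1961621839177/229796725 + 7183*I*√5606/459593450 ≈ -8536.3 + 0.0011702*I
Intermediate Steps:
U = -7183/(21438 + I*√5606) (U = -7183/(21438 + √(-5606)) = -7183/(21438 + I*√5606) ≈ -0.33506 + 0.0011702*I)
r = -8536
U + r = (-76994577/229796725 + 7183*I*√5606/459593450) - 8536 = -1961621839177/229796725 + 7183*I*√5606/459593450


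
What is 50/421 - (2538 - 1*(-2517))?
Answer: -2128105/421 ≈ -5054.9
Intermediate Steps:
50/421 - (2538 - 1*(-2517)) = (1/421)*50 - (2538 + 2517) = 50/421 - 1*5055 = 50/421 - 5055 = -2128105/421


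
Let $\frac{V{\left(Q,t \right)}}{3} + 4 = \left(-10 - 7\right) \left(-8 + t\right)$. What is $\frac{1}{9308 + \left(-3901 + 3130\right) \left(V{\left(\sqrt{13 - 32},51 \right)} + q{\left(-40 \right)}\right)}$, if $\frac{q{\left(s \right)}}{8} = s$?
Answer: $\frac{1}{1956083} \approx 5.1123 \cdot 10^{-7}$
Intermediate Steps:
$q{\left(s \right)} = 8 s$
$V{\left(Q,t \right)} = 396 - 51 t$ ($V{\left(Q,t \right)} = -12 + 3 \left(-10 - 7\right) \left(-8 + t\right) = -12 + 3 \left(- 17 \left(-8 + t\right)\right) = -12 + 3 \left(136 - 17 t\right) = -12 - \left(-408 + 51 t\right) = 396 - 51 t$)
$\frac{1}{9308 + \left(-3901 + 3130\right) \left(V{\left(\sqrt{13 - 32},51 \right)} + q{\left(-40 \right)}\right)} = \frac{1}{9308 + \left(-3901 + 3130\right) \left(\left(396 - 2601\right) + 8 \left(-40\right)\right)} = \frac{1}{9308 - 771 \left(\left(396 - 2601\right) - 320\right)} = \frac{1}{9308 - 771 \left(-2205 - 320\right)} = \frac{1}{9308 - -1946775} = \frac{1}{9308 + 1946775} = \frac{1}{1956083}$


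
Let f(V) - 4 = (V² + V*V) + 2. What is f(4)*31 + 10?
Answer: 1188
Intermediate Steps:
f(V) = 6 + 2*V² (f(V) = 4 + ((V² + V*V) + 2) = 4 + ((V² + V²) + 2) = 4 + (2*V² + 2) = 4 + (2 + 2*V²) = 6 + 2*V²)
f(4)*31 + 10 = (6 + 2*4²)*31 + 10 = (6 + 2*16)*31 + 10 = (6 + 32)*31 + 10 = 38*31 + 10 = 1178 + 10 = 1188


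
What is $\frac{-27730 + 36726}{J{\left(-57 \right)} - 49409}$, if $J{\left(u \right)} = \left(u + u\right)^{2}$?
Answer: $- \frac{692}{2801} \approx -0.24705$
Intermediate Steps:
$J{\left(u \right)} = 4 u^{2}$ ($J{\left(u \right)} = \left(2 u\right)^{2} = 4 u^{2}$)
$\frac{-27730 + 36726}{J{\left(-57 \right)} - 49409} = \frac{-27730 + 36726}{4 \left(-57\right)^{2} - 49409} = \frac{8996}{4 \cdot 3249 - 49409} = \frac{8996}{12996 - 49409} = \frac{8996}{-36413} = 8996 \left(- \frac{1}{36413}\right) = - \frac{692}{2801}$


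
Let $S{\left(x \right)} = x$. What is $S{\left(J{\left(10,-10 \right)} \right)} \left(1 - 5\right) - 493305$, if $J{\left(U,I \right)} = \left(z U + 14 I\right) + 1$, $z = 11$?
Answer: $-493189$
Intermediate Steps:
$J{\left(U,I \right)} = 1 + 11 U + 14 I$ ($J{\left(U,I \right)} = \left(11 U + 14 I\right) + 1 = 1 + 11 U + 14 I$)
$S{\left(J{\left(10,-10 \right)} \right)} \left(1 - 5\right) - 493305 = \left(1 + 11 \cdot 10 + 14 \left(-10\right)\right) \left(1 - 5\right) - 493305 = \left(1 + 110 - 140\right) \left(1 - 5\right) - 493305 = \left(-29\right) \left(-4\right) - 493305 = 116 - 493305 = -493189$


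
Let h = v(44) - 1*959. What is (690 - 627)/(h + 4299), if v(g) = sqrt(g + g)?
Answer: 17535/929626 - 21*sqrt(22)/1859252 ≈ 0.018809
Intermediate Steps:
v(g) = sqrt(2)*sqrt(g) (v(g) = sqrt(2*g) = sqrt(2)*sqrt(g))
h = -959 + 2*sqrt(22) (h = sqrt(2)*sqrt(44) - 1*959 = sqrt(2)*(2*sqrt(11)) - 959 = 2*sqrt(22) - 959 = -959 + 2*sqrt(22) ≈ -949.62)
(690 - 627)/(h + 4299) = (690 - 627)/((-959 + 2*sqrt(22)) + 4299) = 63/(3340 + 2*sqrt(22))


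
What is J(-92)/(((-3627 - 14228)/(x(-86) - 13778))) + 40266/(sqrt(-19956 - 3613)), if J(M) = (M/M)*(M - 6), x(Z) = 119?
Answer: -1338582/17855 - 40266*I*sqrt(481)/3367 ≈ -74.97 - 262.28*I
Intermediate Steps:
J(M) = -6 + M (J(M) = 1*(-6 + M) = -6 + M)
J(-92)/(((-3627 - 14228)/(x(-86) - 13778))) + 40266/(sqrt(-19956 - 3613)) = (-6 - 92)/(((-3627 - 14228)/(119 - 13778))) + 40266/(sqrt(-19956 - 3613)) = -98/((-17855/(-13659))) + 40266/(sqrt(-23569)) = -98/((-17855*(-1/13659))) + 40266/((7*I*sqrt(481))) = -98/17855/13659 + 40266*(-I*sqrt(481)/3367) = -98*13659/17855 - 40266*I*sqrt(481)/3367 = -1338582/17855 - 40266*I*sqrt(481)/3367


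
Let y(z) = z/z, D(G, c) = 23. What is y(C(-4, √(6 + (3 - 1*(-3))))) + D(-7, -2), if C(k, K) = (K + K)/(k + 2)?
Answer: 24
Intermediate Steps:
C(k, K) = 2*K/(2 + k) (C(k, K) = (2*K)/(2 + k) = 2*K/(2 + k))
y(z) = 1
y(C(-4, √(6 + (3 - 1*(-3))))) + D(-7, -2) = 1 + 23 = 24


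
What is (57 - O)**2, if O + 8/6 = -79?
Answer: 169744/9 ≈ 18860.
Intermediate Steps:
O = -241/3 (O = -4/3 - 79 = -241/3 ≈ -80.333)
(57 - O)**2 = (57 - 1*(-241/3))**2 = (57 + 241/3)**2 = (412/3)**2 = 169744/9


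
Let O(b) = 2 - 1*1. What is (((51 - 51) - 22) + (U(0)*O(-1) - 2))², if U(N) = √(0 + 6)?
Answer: (24 - √6)² ≈ 464.42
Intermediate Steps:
O(b) = 1 (O(b) = 2 - 1 = 1)
U(N) = √6
(((51 - 51) - 22) + (U(0)*O(-1) - 2))² = (((51 - 51) - 22) + (√6*1 - 2))² = ((0 - 22) + (√6 - 2))² = (-22 + (-2 + √6))² = (-24 + √6)²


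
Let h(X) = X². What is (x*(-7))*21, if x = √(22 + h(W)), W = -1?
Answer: -147*√23 ≈ -704.99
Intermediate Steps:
x = √23 (x = √(22 + (-1)²) = √(22 + 1) = √23 ≈ 4.7958)
(x*(-7))*21 = (√23*(-7))*21 = -7*√23*21 = -147*√23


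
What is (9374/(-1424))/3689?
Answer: -4687/2626568 ≈ -0.0017845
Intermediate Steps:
(9374/(-1424))/3689 = (9374*(-1/1424))*(1/3689) = -4687/712*1/3689 = -4687/2626568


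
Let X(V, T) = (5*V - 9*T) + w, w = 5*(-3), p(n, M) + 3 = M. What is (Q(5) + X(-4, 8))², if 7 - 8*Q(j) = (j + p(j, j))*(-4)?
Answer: 674041/64 ≈ 10532.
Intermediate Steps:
p(n, M) = -3 + M
w = -15
X(V, T) = -15 - 9*T + 5*V (X(V, T) = (5*V - 9*T) - 15 = (-9*T + 5*V) - 15 = -15 - 9*T + 5*V)
Q(j) = -5/8 + j (Q(j) = 7/8 - (j + (-3 + j))*(-4)/8 = 7/8 - (-3 + 2*j)*(-4)/8 = 7/8 - (12 - 8*j)/8 = 7/8 + (-3/2 + j) = -5/8 + j)
(Q(5) + X(-4, 8))² = ((-5/8 + 5) + (-15 - 9*8 + 5*(-4)))² = (35/8 + (-15 - 72 - 20))² = (35/8 - 107)² = (-821/8)² = 674041/64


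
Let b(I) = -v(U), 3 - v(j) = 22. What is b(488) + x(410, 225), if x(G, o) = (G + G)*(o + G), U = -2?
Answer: 520719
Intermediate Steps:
v(j) = -19 (v(j) = 3 - 1*22 = 3 - 22 = -19)
x(G, o) = 2*G*(G + o) (x(G, o) = (2*G)*(G + o) = 2*G*(G + o))
b(I) = 19 (b(I) = -1*(-19) = 19)
b(488) + x(410, 225) = 19 + 2*410*(410 + 225) = 19 + 2*410*635 = 19 + 520700 = 520719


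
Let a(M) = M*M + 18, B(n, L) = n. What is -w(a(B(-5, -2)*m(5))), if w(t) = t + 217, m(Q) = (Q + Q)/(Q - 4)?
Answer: -2735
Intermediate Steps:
m(Q) = 2*Q/(-4 + Q) (m(Q) = (2*Q)/(-4 + Q) = 2*Q/(-4 + Q))
a(M) = 18 + M**2 (a(M) = M**2 + 18 = 18 + M**2)
w(t) = 217 + t
-w(a(B(-5, -2)*m(5))) = -(217 + (18 + (-10*5/(-4 + 5))**2)) = -(217 + (18 + (-10*5/1)**2)) = -(217 + (18 + (-10*5)**2)) = -(217 + (18 + (-5*10)**2)) = -(217 + (18 + (-50)**2)) = -(217 + (18 + 2500)) = -(217 + 2518) = -1*2735 = -2735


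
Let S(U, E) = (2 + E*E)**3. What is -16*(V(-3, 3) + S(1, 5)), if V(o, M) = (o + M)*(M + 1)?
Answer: -314928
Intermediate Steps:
V(o, M) = (1 + M)*(M + o) (V(o, M) = (M + o)*(1 + M) = (1 + M)*(M + o))
S(U, E) = (2 + E**2)**3
-16*(V(-3, 3) + S(1, 5)) = -16*((3 - 3 + 3**2 + 3*(-3)) + (2 + 5**2)**3) = -16*((3 - 3 + 9 - 9) + (2 + 25)**3) = -16*(0 + 27**3) = -16*(0 + 19683) = -16*19683 = -314928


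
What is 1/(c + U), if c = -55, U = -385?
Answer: -1/440 ≈ -0.0022727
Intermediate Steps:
1/(c + U) = 1/(-55 - 385) = 1/(-440) = -1/440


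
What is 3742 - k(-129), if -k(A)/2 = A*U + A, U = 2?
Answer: 2968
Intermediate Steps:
k(A) = -6*A (k(A) = -2*(A*2 + A) = -2*(2*A + A) = -6*A)
3742 - k(-129) = 3742 - (-6)*(-129) = 3742 - 1*774 = 3742 - 774 = 2968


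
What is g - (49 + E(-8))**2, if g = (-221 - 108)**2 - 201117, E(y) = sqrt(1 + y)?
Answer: -95270 - 98*I*sqrt(7) ≈ -95270.0 - 259.28*I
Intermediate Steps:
g = -92876 (g = (-329)**2 - 201117 = 108241 - 201117 = -92876)
g - (49 + E(-8))**2 = -92876 - (49 + sqrt(1 - 8))**2 = -92876 - (49 + sqrt(-7))**2 = -92876 - (49 + I*sqrt(7))**2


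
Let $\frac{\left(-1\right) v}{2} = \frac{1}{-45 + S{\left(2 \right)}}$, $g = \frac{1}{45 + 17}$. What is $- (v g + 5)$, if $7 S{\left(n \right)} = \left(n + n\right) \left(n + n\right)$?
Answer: $- \frac{46352}{9269} \approx -5.0008$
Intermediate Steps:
$S{\left(n \right)} = \frac{4 n^{2}}{7}$ ($S{\left(n \right)} = \frac{\left(n + n\right) \left(n + n\right)}{7} = \frac{2 n 2 n}{7} = \frac{4 n^{2}}{7}$)
$g = \frac{1}{62} \approx 0.016129$
$v = \frac{14}{299}$ ($v = - \frac{2}{-45 + \frac{4 \cdot 2^{2}}{7}} = - \frac{2}{-45 + \frac{4}{7} \cdot 4} = - \frac{2}{-45 + \frac{16}{7}} = - \frac{2}{- \frac{299}{7}} = \left(-2\right) \left(- \frac{7}{299}\right) = \frac{14}{299} \approx 0.046823$)
$- (v g + 5) = - (\frac{14}{299} \cdot \frac{1}{62} + 5) = - (\frac{7}{9269} + 5) = \left(-1\right) \frac{46352}{9269} = - \frac{46352}{9269}$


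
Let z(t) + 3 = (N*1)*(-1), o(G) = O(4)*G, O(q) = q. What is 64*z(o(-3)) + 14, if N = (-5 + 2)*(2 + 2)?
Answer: 590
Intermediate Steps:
N = -12 (N = -3*4 = -12)
o(G) = 4*G
z(t) = 9 (z(t) = -3 - 12*1*(-1) = -3 - 12*(-1) = -3 + 12 = 9)
64*z(o(-3)) + 14 = 64*9 + 14 = 576 + 14 = 590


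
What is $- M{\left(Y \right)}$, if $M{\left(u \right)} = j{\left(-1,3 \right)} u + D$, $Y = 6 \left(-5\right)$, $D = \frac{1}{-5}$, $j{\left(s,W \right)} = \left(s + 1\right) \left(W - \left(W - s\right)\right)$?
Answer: $\frac{1}{5} \approx 0.2$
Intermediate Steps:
$j{\left(s,W \right)} = s \left(1 + s\right)$ ($j{\left(s,W \right)} = \left(1 + s\right) s = s \left(1 + s\right)$)
$D = - \frac{1}{5} \approx -0.2$
$Y = -30$
$M{\left(u \right)} = - \frac{1}{5}$ ($M{\left(u \right)} = - (1 - 1) u - \frac{1}{5} = \left(-1\right) 0 u - \frac{1}{5} = 0 u - \frac{1}{5} = 0 - \frac{1}{5} = - \frac{1}{5}$)
$- M{\left(Y \right)} = \left(-1\right) \left(- \frac{1}{5}\right) = \frac{1}{5}$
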